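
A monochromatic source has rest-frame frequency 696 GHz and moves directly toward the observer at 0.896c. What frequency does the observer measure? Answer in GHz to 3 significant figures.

f_obs ≈ 2970 GHz

Relativistic Doppler: f_obs = f_src √((1+β)/(1−β))
= 696 × √(1.8960/0.10400) = 696 × 4.2698 = 2970 GHz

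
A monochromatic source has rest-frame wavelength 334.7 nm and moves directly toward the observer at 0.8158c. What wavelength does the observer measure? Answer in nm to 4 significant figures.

λ_obs ≈ 106.6 nm

Relativistic Doppler: λ_obs = λ_src √((1−β)/(1+β))
= 334.7 × √(0.184200/1.81580) = 334.7 × 0.318501 = 106.6 nm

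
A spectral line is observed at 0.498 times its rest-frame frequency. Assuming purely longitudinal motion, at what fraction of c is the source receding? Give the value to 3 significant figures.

f_obs/f_src = √((1−β)/(1+β)) = 0.498  ⇒  (1−β)/(1+β) = 0.24800
β = |1 − D²|/(1 + D²) = |1 − 0.24800|/(1 + 0.24800) = 0.603

β ≈ 0.603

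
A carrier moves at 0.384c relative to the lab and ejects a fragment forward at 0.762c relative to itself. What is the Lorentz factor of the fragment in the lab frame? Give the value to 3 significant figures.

u_lab = (0.762 + 0.384)/(1 + 0.762×0.384) = 1.146/1.29261 = 0.886580
γ = 1/√(1 − 0.886580²) = 2.16

γ ≈ 2.16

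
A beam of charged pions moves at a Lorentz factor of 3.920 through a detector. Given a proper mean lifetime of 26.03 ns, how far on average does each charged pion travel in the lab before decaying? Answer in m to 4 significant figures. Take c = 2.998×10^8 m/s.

d ≈ 29.58 m

β = √(1 − 1/γ²) = √(1 − 1/3.920²) = 0.966914
Dilated lifetime: Δt = γτ₀ = 3.920 × 26.03 ns = 102.038 ns
d = vΔt = 0.966914c × 102.038 ns = 2.89881×10^8 m/s × 1.02038×10^-7 s = 29.58 m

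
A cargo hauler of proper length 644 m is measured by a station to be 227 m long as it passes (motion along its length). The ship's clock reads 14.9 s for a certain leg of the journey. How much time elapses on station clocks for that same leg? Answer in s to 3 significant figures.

Δt ≈ 42.3 s

Length contraction ⇒ γ = L₀/L = 644/227 = 2.8370
Time dilation: Δt = γτ₀ = 2.8370 × 14.9 s = 42.3 s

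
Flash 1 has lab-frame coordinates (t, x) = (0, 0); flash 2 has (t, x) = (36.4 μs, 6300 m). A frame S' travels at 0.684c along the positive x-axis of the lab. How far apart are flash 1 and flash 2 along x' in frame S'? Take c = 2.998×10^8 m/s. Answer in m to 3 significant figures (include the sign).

Δx' ≈ -1600 m

γ = 1/√(1 − 0.684²) = 1.3708
Δx' = γ(Δx − vΔt) = 1.3708 × (6300 m − 0.684×(2.998×10^8 m/s)×36.4×10^-6 s)
= 1.3708 × (-1164.3 m) = -1600 m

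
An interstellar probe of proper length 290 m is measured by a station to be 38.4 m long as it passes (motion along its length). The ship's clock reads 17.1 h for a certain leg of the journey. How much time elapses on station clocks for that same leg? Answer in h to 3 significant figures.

Δt ≈ 129 h

Length contraction ⇒ γ = L₀/L = 290/38.4 = 7.5521
Time dilation: Δt = γτ₀ = 7.5521 × 17.1 h = 129 h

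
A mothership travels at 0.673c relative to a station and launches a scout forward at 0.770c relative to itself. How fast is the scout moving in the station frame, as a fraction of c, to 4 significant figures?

Compose boost 2: (0.770 + 0.673)/(1 + 0.770×0.673) = 1.443/1.51821 = 0.9505

u ≈ 0.9505c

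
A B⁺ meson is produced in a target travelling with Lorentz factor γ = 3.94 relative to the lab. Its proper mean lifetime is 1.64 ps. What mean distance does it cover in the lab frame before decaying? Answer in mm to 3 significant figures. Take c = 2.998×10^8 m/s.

β = √(1 − 1/γ²) = √(1 − 1/3.94²) = 0.96725
Dilated lifetime: Δt = γτ₀ = 3.94 × 1.64 ps = 6.4616 ps
d = vΔt = 0.96725c × 6.4616 ps = 2.8998×10^8 m/s × 6.4616×10^-12 s = 1.87 mm

d ≈ 1.87 mm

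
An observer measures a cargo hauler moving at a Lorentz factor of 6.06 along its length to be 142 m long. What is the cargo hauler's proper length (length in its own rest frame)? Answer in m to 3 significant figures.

γ = 6.06 (given)
L₀ = γL = 6.06 × 142 = 861 m

L₀ ≈ 861 m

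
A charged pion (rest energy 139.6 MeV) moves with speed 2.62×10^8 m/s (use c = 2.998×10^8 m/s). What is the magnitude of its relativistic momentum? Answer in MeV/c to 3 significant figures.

p ≈ 251 MeV/c

β = v/c = 2.62×10^8 / 2.998×10^8 = 0.87392
γ = 1/√(1 − 0.87392²) = 2.0573
p = γβm₀c = 2.0573 × 0.87392 × 139.6 MeV/c = 251 MeV/c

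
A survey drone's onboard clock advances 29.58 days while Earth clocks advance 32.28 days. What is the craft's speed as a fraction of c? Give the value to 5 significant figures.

γ = Δt/τ₀ = 32.28/29.58 = 1.091278
β = √(1 − 1/γ²) = √(1 − 1/1.091278²) = 0.40036

β ≈ 0.40036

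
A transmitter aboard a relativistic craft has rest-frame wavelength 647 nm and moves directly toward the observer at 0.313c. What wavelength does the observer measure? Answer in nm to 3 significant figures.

λ_obs ≈ 468 nm

Relativistic Doppler: λ_obs = λ_src √((1−β)/(1+β))
= 647 × √(0.68700/1.3130) = 647 × 0.72335 = 468 nm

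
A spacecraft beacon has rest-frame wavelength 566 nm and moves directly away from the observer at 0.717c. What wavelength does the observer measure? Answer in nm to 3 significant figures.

λ_obs ≈ 1390 nm

Relativistic Doppler: λ_obs = λ_src √((1+β)/(1−β))
= 566 × √(1.7170/0.28300) = 566 × 2.4632 = 1390 nm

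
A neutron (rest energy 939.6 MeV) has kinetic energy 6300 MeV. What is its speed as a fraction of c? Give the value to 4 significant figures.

β ≈ 0.9915

γ = 1 + K/(m₀c²) = 1 + 6300/939.6 = 7.70498
β = √(1 − 1/γ²) = 0.9915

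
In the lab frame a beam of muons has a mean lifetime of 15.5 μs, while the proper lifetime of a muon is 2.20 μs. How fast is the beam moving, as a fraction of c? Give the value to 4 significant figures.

γ = Δt/τ₀ = 15.5/2.20 = 7.04545
β = √(1 − 1/γ²) = √(1 − 1/7.04545²) = 0.9899

β ≈ 0.9899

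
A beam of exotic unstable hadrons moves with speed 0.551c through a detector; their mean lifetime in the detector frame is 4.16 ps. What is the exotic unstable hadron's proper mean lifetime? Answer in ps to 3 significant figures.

τ₀ ≈ 3.47 ps

γ = 1/√(1 − 0.551²) = 1.1983
Proper time: τ₀ = Δt/γ = 4.16/1.1983 = 3.47 ps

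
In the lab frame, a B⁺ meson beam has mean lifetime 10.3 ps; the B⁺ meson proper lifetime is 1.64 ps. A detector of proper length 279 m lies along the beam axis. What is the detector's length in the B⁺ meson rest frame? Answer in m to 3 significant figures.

Time dilation ⇒ γ = Δt/τ₀ = 10.3/1.64 = 6.2805
Length contraction: L = L₀/γ = 279/6.2805 = 44.4 m

L ≈ 44.4 m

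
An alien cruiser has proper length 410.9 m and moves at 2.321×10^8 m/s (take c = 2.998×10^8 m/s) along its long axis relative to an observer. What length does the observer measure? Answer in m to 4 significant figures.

L ≈ 260.1 m

β = v/c = 2.321×10^8 / 2.998×10^8 = 0.774183
γ = 1/√(1 − 0.774183²) = 1.57987
Length contraction: L = L₀/γ = 410.9/1.57987 = 260.1 m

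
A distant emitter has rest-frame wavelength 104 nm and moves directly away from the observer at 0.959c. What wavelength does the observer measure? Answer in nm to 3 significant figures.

λ_obs ≈ 719 nm

Relativistic Doppler: λ_obs = λ_src √((1+β)/(1−β))
= 104 × √(1.9590/0.041000) = 104 × 6.9123 = 719 nm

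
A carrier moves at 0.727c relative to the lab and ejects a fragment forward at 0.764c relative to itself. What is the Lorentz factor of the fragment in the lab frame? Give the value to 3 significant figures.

γ ≈ 3.51

u_lab = (0.764 + 0.727)/(1 + 0.764×0.727) = 1.491/1.55543 = 0.958579
γ = 1/√(1 − 0.958579²) = 3.51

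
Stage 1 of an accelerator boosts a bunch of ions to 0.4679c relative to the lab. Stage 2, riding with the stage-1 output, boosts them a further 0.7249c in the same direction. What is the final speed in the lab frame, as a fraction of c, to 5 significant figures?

u ≈ 0.89069c

Compose boost 2: (0.7249 + 0.4679)/(1 + 0.7249×0.4679) = 1.1928/1.339181 = 0.89069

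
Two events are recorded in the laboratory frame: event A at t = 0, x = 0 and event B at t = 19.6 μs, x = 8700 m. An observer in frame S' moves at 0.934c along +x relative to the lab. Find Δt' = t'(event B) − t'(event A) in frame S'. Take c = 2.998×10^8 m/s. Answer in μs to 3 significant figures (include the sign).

γ = 1/√(1 − 0.934²) = 2.7990
Δt' = γ(Δt − vΔx/c²) = 2.7990 × (19.6 μs − 0.934×8700 m / (2.998×10^8 m/s))
= 2.7990 × (-7.5041 μs) = -21.0 μs

Δt' ≈ -21.0 μs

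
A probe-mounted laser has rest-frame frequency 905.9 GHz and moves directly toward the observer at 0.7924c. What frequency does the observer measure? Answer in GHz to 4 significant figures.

f_obs ≈ 2662 GHz

Relativistic Doppler: f_obs = f_src √((1+β)/(1−β))
= 905.9 × √(1.79240/0.207600) = 905.9 × 2.93835 = 2662 GHz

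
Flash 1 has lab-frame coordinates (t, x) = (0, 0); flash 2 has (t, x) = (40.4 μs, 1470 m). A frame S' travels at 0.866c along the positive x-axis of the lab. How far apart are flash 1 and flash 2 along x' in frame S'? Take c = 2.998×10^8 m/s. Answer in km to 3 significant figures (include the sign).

Δx' ≈ -18.0 km

γ = 1/√(1 − 0.866²) = 1.9998
Δx' = γ(Δx − vΔt) = 1.9998 × (1470 m − 0.866×(2.998×10^8 m/s)×40.4×10^-6 s)
= 1.9998 × (-9018.9 m) = -18.0 km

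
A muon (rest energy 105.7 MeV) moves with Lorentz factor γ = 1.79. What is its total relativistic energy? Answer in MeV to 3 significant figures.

E ≈ 189 MeV

γ = 1.79 (given)
E = γm₀c² = 1.79 × 105.7 MeV = 189 MeV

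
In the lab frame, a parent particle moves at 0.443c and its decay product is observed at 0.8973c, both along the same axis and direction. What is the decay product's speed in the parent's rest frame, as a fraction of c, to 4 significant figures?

u' ≈ 0.7540c

Inverse velocity addition: u' = (u − v)/(1 − uv/c²)
= (0.8973 − 0.443)/(1 − 0.8973×0.443) = 0.4543/0.602496 = 0.7540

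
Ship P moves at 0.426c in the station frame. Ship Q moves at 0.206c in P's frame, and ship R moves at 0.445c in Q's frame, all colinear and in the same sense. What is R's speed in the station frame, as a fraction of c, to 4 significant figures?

Compose boost 2: (0.206 + 0.426)/(1 + 0.206×0.426) = 0.6320/1.08776 = 0.581013
Compose boost 3: (0.445 + 0.581013)/(1 + 0.445×0.581013) = 1.02601/1.25855 = 0.8152

u ≈ 0.8152c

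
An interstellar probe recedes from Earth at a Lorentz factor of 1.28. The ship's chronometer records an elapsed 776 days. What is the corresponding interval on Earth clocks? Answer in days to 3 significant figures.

Δt ≈ 993 days

γ = 1.28 (given)
Time dilation: Δt = γτ₀ = 1.28 × 776 days = 993 days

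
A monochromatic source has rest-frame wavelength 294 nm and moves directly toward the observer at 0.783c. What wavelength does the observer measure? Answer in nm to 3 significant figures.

Relativistic Doppler: λ_obs = λ_src √((1−β)/(1+β))
= 294 × √(0.21700/1.7830) = 294 × 0.34886 = 103 nm

λ_obs ≈ 103 nm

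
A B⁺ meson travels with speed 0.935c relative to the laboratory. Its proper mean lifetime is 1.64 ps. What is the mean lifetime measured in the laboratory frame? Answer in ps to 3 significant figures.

γ = 1/√(1 − 0.935²) = 2.8197
Time dilation: Δt = γτ₀ = 2.8197 × 1.64 ps = 4.62 ps

Δt ≈ 4.62 ps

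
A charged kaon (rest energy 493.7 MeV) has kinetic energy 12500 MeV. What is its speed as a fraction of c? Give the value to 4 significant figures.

γ = 1 + K/(m₀c²) = 1 + 12500/493.7 = 26.3190
β = √(1 − 1/γ²) = 0.9993

β ≈ 0.9993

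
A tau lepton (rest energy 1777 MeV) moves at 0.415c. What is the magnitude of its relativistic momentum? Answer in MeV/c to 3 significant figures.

γ = 1/√(1 − 0.415²) = 1.0991
p = γβm₀c = 1.0991 × 0.415 × 1777 MeV/c = 811 MeV/c

p ≈ 811 MeV/c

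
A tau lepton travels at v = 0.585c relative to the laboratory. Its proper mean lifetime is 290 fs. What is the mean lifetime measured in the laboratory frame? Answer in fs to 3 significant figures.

γ = 1/√(1 − 0.585²) = 1.2330
Time dilation: Δt = γτ₀ = 1.2330 × 290 fs = 358 fs

Δt ≈ 358 fs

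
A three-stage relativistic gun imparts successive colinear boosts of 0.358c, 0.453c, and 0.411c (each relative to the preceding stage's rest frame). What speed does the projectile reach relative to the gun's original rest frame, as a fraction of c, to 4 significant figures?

u ≈ 0.8617c

Compose boost 2: (0.453 + 0.358)/(1 + 0.453×0.358) = 0.8110/1.16217 = 0.697830
Compose boost 3: (0.411 + 0.697830)/(1 + 0.411×0.697830) = 1.10883/1.28681 = 0.8617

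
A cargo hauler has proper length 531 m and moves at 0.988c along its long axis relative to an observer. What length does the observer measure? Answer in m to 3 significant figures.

γ = 1/√(1 − 0.988²) = 6.4744
Length contraction: L = L₀/γ = 531/6.4744 = 82.0 m

L ≈ 82.0 m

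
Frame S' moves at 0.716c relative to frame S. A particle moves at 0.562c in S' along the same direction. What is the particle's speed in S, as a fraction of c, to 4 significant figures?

Relativistic velocity addition: u = (u' + v)/(1 + u'v/c²)
= (0.562 + 0.716)/(1 + 0.562×0.716) = 1.278/1.40239 = 0.9113

u ≈ 0.9113c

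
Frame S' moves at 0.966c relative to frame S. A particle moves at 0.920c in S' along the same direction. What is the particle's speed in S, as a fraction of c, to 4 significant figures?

Relativistic velocity addition: u = (u' + v)/(1 + u'v/c²)
= (0.920 + 0.966)/(1 + 0.920×0.966) = 1.886/1.88872 = 0.9986

u ≈ 0.9986c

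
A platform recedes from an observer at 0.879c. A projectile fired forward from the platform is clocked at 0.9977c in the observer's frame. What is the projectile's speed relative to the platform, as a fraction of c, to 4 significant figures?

Inverse velocity addition: u' = (u − v)/(1 − uv/c²)
= (0.9977 − 0.879)/(1 − 0.9977×0.879) = 0.1187/0.123022 = 0.9649

u' ≈ 0.9649c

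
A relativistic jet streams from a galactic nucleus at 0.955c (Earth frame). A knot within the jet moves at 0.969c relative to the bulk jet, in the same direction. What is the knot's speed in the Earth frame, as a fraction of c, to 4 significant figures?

Relativistic velocity addition: u = (u' + v)/(1 + u'v/c²)
= (0.969 + 0.955)/(1 + 0.969×0.955) = 1.924/1.92539 = 0.9993

u ≈ 0.9993c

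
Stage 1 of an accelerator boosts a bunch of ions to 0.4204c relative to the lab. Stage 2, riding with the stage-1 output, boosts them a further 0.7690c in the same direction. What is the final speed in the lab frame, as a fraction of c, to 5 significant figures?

u ≈ 0.89882c

Compose boost 2: (0.7690 + 0.4204)/(1 + 0.7690×0.4204) = 1.1894/1.323288 = 0.89882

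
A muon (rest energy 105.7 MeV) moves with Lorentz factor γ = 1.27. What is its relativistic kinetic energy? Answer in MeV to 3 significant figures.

K ≈ 28.5 MeV

γ = 1.27 (given)
K = (γ − 1)m₀c² = (1.27 − 1) × 105.7 MeV = 0.27000 × 105.7 MeV = 28.5 MeV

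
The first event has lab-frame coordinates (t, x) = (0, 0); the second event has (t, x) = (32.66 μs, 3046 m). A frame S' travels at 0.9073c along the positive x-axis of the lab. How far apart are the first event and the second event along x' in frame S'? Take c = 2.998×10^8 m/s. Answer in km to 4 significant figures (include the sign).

Δx' ≈ -13.88 km

γ = 1/√(1 − 0.9073²) = 2.37821
Δx' = γ(Δx − vΔt) = 2.37821 × (3046 m − 0.9073×(2.998×10^8 m/s)×32.66×10^-6 s)
= 2.37821 × (-5837.80 m) = -13.88 km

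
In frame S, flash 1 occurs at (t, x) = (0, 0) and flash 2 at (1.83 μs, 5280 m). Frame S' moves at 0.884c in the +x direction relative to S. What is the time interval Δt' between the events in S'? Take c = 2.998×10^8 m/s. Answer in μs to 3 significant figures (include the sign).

Δt' ≈ -29.4 μs

γ = 1/√(1 − 0.884²) = 2.1391
Δt' = γ(Δt − vΔx/c²) = 2.1391 × (1.83 μs − 0.884×5280 m / (2.998×10^8 m/s))
= 2.1391 × (-13.739 μs) = -29.4 μs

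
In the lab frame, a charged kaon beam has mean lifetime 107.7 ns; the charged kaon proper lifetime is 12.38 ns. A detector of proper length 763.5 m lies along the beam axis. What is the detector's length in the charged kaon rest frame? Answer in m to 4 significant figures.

L ≈ 87.76 m

Time dilation ⇒ γ = Δt/τ₀ = 107.7/12.38 = 8.69952
Length contraction: L = L₀/γ = 763.5/8.69952 = 87.76 m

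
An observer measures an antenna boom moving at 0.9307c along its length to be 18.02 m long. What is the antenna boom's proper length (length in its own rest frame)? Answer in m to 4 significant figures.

L₀ ≈ 49.26 m

γ = 1/√(1 − 0.9307²) = 2.73386
L₀ = γL = 2.73386 × 18.02 = 49.26 m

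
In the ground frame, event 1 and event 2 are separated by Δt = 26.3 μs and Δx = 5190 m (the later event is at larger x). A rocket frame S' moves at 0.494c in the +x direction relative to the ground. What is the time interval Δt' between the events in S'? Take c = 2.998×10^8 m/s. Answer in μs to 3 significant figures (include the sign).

Δt' ≈ 20.4 μs

γ = 1/√(1 − 0.494²) = 1.1501
Δt' = γ(Δt − vΔx/c²) = 1.1501 × (26.3 μs − 0.494×5190 m / (2.998×10^8 m/s))
= 1.1501 × (17.748 μs) = 20.4 μs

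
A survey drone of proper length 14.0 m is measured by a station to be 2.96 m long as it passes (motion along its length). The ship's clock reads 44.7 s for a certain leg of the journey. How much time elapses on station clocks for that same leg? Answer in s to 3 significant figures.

Δt ≈ 211 s

Length contraction ⇒ γ = L₀/L = 14.0/2.96 = 4.7297
Time dilation: Δt = γτ₀ = 4.7297 × 44.7 s = 211 s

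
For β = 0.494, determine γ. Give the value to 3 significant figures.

γ = 1/√(1 − β²) = 1/√(1 − 0.494²) = 1/√(0.75596) = 1.15

γ ≈ 1.15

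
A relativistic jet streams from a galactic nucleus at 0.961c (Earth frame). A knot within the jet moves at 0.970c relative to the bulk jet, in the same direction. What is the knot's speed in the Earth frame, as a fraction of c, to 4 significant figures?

u ≈ 0.9994c

Relativistic velocity addition: u = (u' + v)/(1 + u'v/c²)
= (0.970 + 0.961)/(1 + 0.970×0.961) = 1.931/1.93217 = 0.9994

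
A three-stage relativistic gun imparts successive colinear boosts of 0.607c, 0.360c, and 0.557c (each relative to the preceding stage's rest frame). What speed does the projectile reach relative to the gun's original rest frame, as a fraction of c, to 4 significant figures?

u ≈ 0.9366c

Compose boost 2: (0.360 + 0.607)/(1 + 0.360×0.607) = 0.9670/1.21852 = 0.793586
Compose boost 3: (0.557 + 0.793586)/(1 + 0.557×0.793586) = 1.35059/1.44203 = 0.9366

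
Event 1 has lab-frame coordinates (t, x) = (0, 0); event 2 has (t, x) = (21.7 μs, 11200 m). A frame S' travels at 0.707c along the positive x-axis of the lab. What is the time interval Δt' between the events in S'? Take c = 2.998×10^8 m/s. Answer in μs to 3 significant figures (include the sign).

Δt' ≈ -6.66 μs

γ = 1/√(1 − 0.707²) = 1.4140
Δt' = γ(Δt − vΔx/c²) = 1.4140 × (21.7 μs − 0.707×11200 m / (2.998×10^8 m/s))
= 1.4140 × (-4.7123 μs) = -6.66 μs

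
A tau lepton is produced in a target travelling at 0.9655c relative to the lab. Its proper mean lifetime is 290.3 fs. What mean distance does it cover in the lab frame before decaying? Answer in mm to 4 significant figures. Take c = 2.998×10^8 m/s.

d ≈ 0.3227 mm

γ = 1/√(1 − 0.9655²) = 3.84020
Dilated lifetime: Δt = γτ₀ = 3.84020 × 290.3 fs = 1114.81 fs
d = vΔt = 0.9655c × 1114.81 fs = 2.89457×10^8 m/s × 1.11481×10^-12 s = 0.3227 mm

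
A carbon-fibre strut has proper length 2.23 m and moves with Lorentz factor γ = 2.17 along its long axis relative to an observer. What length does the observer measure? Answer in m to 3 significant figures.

L ≈ 1.03 m

γ = 2.17 (given)
Length contraction: L = L₀/γ = 2.23/2.17 = 1.03 m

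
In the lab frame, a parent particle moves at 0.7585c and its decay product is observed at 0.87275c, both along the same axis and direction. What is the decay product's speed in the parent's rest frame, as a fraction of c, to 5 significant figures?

u' ≈ 0.33800c

Inverse velocity addition: u' = (u − v)/(1 − uv/c²)
= (0.87275 − 0.7585)/(1 − 0.87275×0.7585) = 0.11425/0.3380191 = 0.33800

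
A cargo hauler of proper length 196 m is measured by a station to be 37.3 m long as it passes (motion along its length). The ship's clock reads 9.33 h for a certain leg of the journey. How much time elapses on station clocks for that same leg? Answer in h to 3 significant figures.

Length contraction ⇒ γ = L₀/L = 196/37.3 = 5.2547
Time dilation: Δt = γτ₀ = 5.2547 × 9.33 h = 49.0 h

Δt ≈ 49.0 h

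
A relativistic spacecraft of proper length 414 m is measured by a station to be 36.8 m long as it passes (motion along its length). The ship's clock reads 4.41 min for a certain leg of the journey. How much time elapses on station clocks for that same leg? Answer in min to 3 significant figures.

Δt ≈ 49.6 min

Length contraction ⇒ γ = L₀/L = 414/36.8 = 11.250
Time dilation: Δt = γτ₀ = 11.250 × 4.41 min = 49.6 min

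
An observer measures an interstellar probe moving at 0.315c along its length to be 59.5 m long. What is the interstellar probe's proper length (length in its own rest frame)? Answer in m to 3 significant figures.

L₀ ≈ 62.7 m

γ = 1/√(1 − 0.315²) = 1.0536
L₀ = γL = 1.0536 × 59.5 = 62.7 m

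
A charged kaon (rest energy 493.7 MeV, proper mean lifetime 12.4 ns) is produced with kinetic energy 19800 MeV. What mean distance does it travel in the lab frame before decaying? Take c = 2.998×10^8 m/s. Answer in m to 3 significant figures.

γ = 1 + K/(m₀c²) = 1 + 19800/493.7 = 41.105
β = √(1 − 1/γ²) = 0.99970
Dilated lifetime: γτ₀ = 41.105 × 12.4 ns = 509.71 ns
d = βc·γτ₀ = 0.99970 × (2.998×10^8 m/s) × 5.0971×10^-7 s = 153 m

d ≈ 153 m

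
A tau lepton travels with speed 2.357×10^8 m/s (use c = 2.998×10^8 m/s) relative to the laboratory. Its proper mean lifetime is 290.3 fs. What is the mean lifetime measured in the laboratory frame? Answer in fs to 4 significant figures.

β = v/c = 2.357×10^8 / 2.998×10^8 = 0.786191
γ = 1/√(1 − 0.786191²) = 1.61817
Time dilation: Δt = γτ₀ = 1.61817 × 290.3 fs = 469.8 fs

Δt ≈ 469.8 fs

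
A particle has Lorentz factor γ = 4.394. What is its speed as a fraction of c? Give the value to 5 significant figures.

β ≈ 0.97376

β = √(1 − 1/γ²) = √(1 − 1/4.394²) = √(0.9482059) = 0.97376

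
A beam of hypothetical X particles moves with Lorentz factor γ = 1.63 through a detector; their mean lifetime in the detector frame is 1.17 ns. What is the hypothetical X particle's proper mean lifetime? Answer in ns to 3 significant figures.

γ = 1.63 (given)
Proper time: τ₀ = Δt/γ = 1.17/1.63 = 0.718 ns

τ₀ ≈ 0.718 ns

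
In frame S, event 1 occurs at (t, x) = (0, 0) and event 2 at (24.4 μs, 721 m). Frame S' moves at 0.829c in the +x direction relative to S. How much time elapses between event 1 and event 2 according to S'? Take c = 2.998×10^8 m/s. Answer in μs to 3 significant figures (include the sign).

γ = 1/√(1 − 0.829²) = 1.7881
Δt' = γ(Δt − vΔx/c²) = 1.7881 × (24.4 μs − 0.829×721 m / (2.998×10^8 m/s))
= 1.7881 × (22.406 μs) = 40.1 μs

Δt' ≈ 40.1 μs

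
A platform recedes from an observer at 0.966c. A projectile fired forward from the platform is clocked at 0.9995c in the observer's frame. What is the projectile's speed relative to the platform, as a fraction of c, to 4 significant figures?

Inverse velocity addition: u' = (u − v)/(1 − uv/c²)
= (0.9995 − 0.966)/(1 − 0.9995×0.966) = 0.03350/0.0344830 = 0.9715

u' ≈ 0.9715c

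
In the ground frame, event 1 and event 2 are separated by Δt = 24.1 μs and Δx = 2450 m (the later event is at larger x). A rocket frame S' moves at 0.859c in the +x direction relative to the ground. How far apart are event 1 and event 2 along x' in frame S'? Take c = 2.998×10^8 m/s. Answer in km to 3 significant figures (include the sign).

Δx' ≈ -7.34 km

γ = 1/√(1 − 0.859²) = 1.9532
Δx' = γ(Δx − vΔt) = 1.9532 × (2450 m − 0.859×(2.998×10^8 m/s)×24.1×10^-6 s)
= 1.9532 × (-3756.4 m) = -7.34 km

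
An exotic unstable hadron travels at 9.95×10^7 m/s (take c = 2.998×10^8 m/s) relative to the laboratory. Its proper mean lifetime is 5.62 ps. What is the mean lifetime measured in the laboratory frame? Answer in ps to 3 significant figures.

Δt ≈ 5.96 ps

β = v/c = 9.95×10^7 / 2.998×10^8 = 0.33189
γ = 1/√(1 − 0.33189²) = 1.0601
Time dilation: Δt = γτ₀ = 1.0601 × 5.62 ps = 5.96 ps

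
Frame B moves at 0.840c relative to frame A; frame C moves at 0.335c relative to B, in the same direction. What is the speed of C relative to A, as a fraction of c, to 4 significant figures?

Compose boost 2: (0.335 + 0.840)/(1 + 0.335×0.840) = 1.175/1.28140 = 0.9170

u ≈ 0.9170c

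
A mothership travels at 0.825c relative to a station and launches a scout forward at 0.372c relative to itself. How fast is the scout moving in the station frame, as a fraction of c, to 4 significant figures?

Compose boost 2: (0.372 + 0.825)/(1 + 0.372×0.825) = 1.197/1.30690 = 0.9159

u ≈ 0.9159c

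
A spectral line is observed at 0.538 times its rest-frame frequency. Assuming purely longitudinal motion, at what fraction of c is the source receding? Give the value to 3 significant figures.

f_obs/f_src = √((1−β)/(1+β)) = 0.538  ⇒  (1−β)/(1+β) = 0.28944
β = |1 − D²|/(1 + D²) = |1 − 0.28944|/(1 + 0.28944) = 0.551

β ≈ 0.551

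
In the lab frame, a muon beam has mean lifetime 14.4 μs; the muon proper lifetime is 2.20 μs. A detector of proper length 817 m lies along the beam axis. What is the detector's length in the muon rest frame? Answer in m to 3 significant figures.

Time dilation ⇒ γ = Δt/τ₀ = 14.4/2.20 = 6.5455
Length contraction: L = L₀/γ = 817/6.5455 = 125 m

L ≈ 125 m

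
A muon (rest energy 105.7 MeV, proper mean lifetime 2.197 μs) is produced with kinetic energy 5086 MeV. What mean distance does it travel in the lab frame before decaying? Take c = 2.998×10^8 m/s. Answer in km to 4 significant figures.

d ≈ 32.34 km

γ = 1 + K/(m₀c²) = 1 + 5086/105.7 = 49.1173
β = √(1 − 1/γ²) = 0.999793
Dilated lifetime: γτ₀ = 49.1173 × 2.197 μs = 107.911 μs
d = βc·γτ₀ = 0.999793 × (2.998×10^8 m/s) × 0.000107911 s = 32.34 km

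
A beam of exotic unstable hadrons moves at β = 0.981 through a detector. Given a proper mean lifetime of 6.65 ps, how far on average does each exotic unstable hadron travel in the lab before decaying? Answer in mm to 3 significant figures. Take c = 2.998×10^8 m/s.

γ = 1/√(1 − 0.981²) = 5.1544
Dilated lifetime: Δt = γτ₀ = 5.1544 × 6.65 ps = 34.277 ps
d = vΔt = 0.981c × 34.277 ps = 2.9410×10^8 m/s × 3.4277×10^-11 s = 10.1 mm

d ≈ 10.1 mm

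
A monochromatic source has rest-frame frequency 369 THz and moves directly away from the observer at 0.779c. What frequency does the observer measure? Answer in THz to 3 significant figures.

f_obs ≈ 130 THz

Relativistic Doppler: f_obs = f_src √((1−β)/(1+β))
= 369 × √(0.22100/1.7790) = 369 × 0.35246 = 130 THz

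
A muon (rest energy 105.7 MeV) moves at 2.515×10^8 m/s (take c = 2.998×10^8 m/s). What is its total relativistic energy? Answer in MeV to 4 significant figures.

E ≈ 194.2 MeV

β = v/c = 2.515×10^8 / 2.998×10^8 = 0.838893
γ = 1/√(1 − 0.838893²) = 1.83723
E = γm₀c² = 1.83723 × 105.7 MeV = 194.2 MeV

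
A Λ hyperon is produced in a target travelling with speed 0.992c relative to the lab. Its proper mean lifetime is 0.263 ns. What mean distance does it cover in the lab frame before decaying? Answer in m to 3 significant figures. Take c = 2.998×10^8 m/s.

d ≈ 0.620 m

γ = 1/√(1 − 0.992²) = 7.9216
Dilated lifetime: Δt = γτ₀ = 7.9216 × 0.263 ns = 2.0834 ns
d = vΔt = 0.992c × 2.0834 ns = 2.9740×10^8 m/s × 2.0834×10^-9 s = 0.620 m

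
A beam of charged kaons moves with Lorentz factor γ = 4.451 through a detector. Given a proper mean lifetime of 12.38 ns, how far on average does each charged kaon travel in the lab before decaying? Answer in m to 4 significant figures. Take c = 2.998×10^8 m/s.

d ≈ 16.10 m

β = √(1 − 1/γ²) = √(1 − 1/4.451²) = 0.974435
Dilated lifetime: Δt = γτ₀ = 4.451 × 12.38 ns = 55.1034 ns
d = vΔt = 0.974435c × 55.1034 ns = 2.92136×10^8 m/s × 5.51034×10^-8 s = 16.10 m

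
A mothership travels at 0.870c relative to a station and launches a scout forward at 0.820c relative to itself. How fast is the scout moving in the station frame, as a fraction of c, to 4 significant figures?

Compose boost 2: (0.820 + 0.870)/(1 + 0.820×0.870) = 1.690/1.71340 = 0.9863

u ≈ 0.9863c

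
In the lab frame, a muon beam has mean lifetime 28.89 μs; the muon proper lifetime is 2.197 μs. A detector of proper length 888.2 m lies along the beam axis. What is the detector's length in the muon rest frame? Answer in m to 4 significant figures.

Time dilation ⇒ γ = Δt/τ₀ = 28.89/2.197 = 13.1497
Length contraction: L = L₀/γ = 888.2/13.1497 = 67.55 m

L ≈ 67.55 m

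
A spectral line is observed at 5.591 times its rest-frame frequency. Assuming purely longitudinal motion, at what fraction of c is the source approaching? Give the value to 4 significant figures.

β ≈ 0.9380

f_obs/f_src = √((1+β)/(1−β)) = 5.591  ⇒  (1+β)/(1−β) = 31.2593
β = |1 − D²|/(1 + D²) = |1 − 31.2593|/(1 + 31.2593) = 0.9380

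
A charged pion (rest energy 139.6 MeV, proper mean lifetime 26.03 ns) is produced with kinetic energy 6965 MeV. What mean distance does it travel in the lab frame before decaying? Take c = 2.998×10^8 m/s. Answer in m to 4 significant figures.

d ≈ 397.1 m

γ = 1 + K/(m₀c²) = 1 + 6965/139.6 = 50.8926
β = √(1 − 1/γ²) = 0.999807
Dilated lifetime: γτ₀ = 50.8926 × 26.03 ns = 1324.73 ns
d = βc·γτ₀ = 0.999807 × (2.998×10^8 m/s) × 1.32473×10^-6 s = 397.1 m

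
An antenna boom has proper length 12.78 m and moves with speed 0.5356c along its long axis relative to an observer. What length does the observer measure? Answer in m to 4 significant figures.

L ≈ 10.79 m

γ = 1/√(1 − 0.5356²) = 1.18417
Length contraction: L = L₀/γ = 12.78/1.18417 = 10.79 m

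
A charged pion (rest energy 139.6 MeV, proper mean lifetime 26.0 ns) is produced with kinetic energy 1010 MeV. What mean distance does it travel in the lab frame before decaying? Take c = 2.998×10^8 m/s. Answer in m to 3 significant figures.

γ = 1 + K/(m₀c²) = 1 + 1010/139.6 = 8.2350
β = √(1 − 1/γ²) = 0.99260
Dilated lifetime: γτ₀ = 8.2350 × 26.0 ns = 214.11 ns
d = βc·γτ₀ = 0.99260 × (2.998×10^8 m/s) × 2.1411×10^-7 s = 63.7 m

d ≈ 63.7 m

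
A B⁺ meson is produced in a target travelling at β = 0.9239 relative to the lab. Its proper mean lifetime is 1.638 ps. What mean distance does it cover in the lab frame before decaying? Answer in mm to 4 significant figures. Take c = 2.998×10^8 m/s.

d ≈ 1.186 mm

γ = 1/√(1 − 0.9239²) = 2.61346
Dilated lifetime: Δt = γτ₀ = 2.61346 × 1.638 ps = 4.28085 ps
d = vΔt = 0.9239c × 4.28085 ps = 2.76985×10^8 m/s × 4.28085×10^-12 s = 1.186 mm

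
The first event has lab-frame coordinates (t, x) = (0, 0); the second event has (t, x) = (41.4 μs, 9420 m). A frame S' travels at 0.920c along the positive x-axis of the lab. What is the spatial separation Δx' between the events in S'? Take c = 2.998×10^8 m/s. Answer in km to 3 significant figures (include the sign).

γ = 1/√(1 − 0.920²) = 2.5516
Δx' = γ(Δx − vΔt) = 2.5516 × (9420 m − 0.920×(2.998×10^8 m/s)×41.4×10^-6 s)
= 2.5516 × (-1998.8 m) = -5.10 km

Δx' ≈ -5.10 km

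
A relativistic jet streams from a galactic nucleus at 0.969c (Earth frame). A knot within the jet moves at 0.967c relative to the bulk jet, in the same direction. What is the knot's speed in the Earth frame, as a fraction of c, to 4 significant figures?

u ≈ 0.9995c

Relativistic velocity addition: u = (u' + v)/(1 + u'v/c²)
= (0.967 + 0.969)/(1 + 0.967×0.969) = 1.936/1.93702 = 0.9995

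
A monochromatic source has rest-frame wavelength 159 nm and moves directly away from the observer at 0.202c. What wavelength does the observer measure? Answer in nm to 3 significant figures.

Relativistic Doppler: λ_obs = λ_src √((1+β)/(1−β))
= 159 × √(1.2020/0.79800) = 159 × 1.2273 = 195 nm

λ_obs ≈ 195 nm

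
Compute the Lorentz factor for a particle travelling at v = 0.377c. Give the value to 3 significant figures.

γ = 1/√(1 − β²) = 1/√(1 − 0.377²) = 1/√(0.85787) = 1.08

γ ≈ 1.08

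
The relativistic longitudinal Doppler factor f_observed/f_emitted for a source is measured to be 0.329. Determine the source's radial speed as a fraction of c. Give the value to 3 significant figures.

β ≈ 0.805

f_obs/f_src = √((1−β)/(1+β)) = 0.329  ⇒  (1−β)/(1+β) = 0.10824
β = |1 − D²|/(1 + D²) = |1 − 0.10824|/(1 + 0.10824) = 0.805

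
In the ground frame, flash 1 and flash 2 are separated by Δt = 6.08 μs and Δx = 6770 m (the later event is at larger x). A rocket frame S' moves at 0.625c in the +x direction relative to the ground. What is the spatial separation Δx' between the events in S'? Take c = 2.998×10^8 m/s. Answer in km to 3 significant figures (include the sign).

Δx' ≈ 7.21 km

γ = 1/√(1 − 0.625²) = 1.2810
Δx' = γ(Δx − vΔt) = 1.2810 × (6770 m − 0.625×(2.998×10^8 m/s)×6.08×10^-6 s)
= 1.2810 × (5630.8 m) = 7.21 km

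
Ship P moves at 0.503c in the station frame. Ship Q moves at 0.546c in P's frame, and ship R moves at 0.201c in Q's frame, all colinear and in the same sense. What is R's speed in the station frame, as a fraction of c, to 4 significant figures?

u ≈ 0.8786c

Compose boost 2: (0.546 + 0.503)/(1 + 0.546×0.503) = 1.049/1.27464 = 0.822979
Compose boost 3: (0.201 + 0.822979)/(1 + 0.201×0.822979) = 1.02398/1.16542 = 0.8786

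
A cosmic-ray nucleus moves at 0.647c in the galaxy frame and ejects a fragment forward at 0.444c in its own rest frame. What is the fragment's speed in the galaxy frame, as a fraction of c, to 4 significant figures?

Compose boost 2: (0.444 + 0.647)/(1 + 0.444×0.647) = 1.091/1.28727 = 0.8475

u ≈ 0.8475c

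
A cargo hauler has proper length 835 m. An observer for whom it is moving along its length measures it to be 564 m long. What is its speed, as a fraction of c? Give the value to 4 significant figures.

β ≈ 0.7374

γ = L₀/L = 835/564 = 1.48050
β = √(1 − 1/γ²) = 0.7374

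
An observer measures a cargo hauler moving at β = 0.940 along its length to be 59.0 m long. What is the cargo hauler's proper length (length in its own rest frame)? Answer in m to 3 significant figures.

γ = 1/√(1 − 0.940²) = 2.9311
L₀ = γL = 2.9311 × 59.0 = 173 m

L₀ ≈ 173 m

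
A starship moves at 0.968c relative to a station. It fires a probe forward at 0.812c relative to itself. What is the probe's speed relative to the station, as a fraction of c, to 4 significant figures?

Relativistic velocity addition: u = (u' + v)/(1 + u'v/c²)
= (0.812 + 0.968)/(1 + 0.812×0.968) = 1.780/1.78602 = 0.9966

u ≈ 0.9966c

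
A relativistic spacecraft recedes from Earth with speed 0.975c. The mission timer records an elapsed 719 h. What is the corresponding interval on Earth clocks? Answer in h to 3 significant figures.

Δt ≈ 3240 h

γ = 1/√(1 − 0.975²) = 4.5004
Time dilation: Δt = γτ₀ = 4.5004 × 719 h = 3240 h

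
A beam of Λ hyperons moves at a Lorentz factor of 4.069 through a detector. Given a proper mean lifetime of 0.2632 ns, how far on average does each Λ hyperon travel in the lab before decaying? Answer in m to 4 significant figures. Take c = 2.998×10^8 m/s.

d ≈ 0.3112 m

β = √(1 − 1/γ²) = √(1 − 1/4.069²) = 0.969331
Dilated lifetime: Δt = γτ₀ = 4.069 × 0.2632 ns = 1.07096 ns
d = vΔt = 0.969331c × 1.07096 ns = 2.90605×10^8 m/s × 1.07096×10^-9 s = 0.3112 m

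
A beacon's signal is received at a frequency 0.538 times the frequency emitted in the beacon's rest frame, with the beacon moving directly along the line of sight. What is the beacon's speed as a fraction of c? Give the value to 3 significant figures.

f_obs/f_src = √((1−β)/(1+β)) = 0.538  ⇒  (1−β)/(1+β) = 0.28944
β = |1 − D²|/(1 + D²) = |1 − 0.28944|/(1 + 0.28944) = 0.551

β ≈ 0.551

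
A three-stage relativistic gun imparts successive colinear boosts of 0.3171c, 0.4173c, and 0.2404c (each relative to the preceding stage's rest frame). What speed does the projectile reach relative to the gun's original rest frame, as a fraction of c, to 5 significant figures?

Compose boost 2: (0.4173 + 0.3171)/(1 + 0.4173×0.3171) = 0.73440/1.132326 = 0.6485766
Compose boost 3: (0.2404 + 0.6485766)/(1 + 0.2404×0.6485766) = 0.8889766/1.155918 = 0.76907

u ≈ 0.76907c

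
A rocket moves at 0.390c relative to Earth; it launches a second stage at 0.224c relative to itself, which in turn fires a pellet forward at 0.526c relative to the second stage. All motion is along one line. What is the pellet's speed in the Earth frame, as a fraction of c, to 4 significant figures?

Compose boost 2: (0.224 + 0.390)/(1 + 0.224×0.390) = 0.6140/1.08736 = 0.564670
Compose boost 3: (0.526 + 0.564670)/(1 + 0.526×0.564670) = 1.09067/1.29702 = 0.8409

u ≈ 0.8409c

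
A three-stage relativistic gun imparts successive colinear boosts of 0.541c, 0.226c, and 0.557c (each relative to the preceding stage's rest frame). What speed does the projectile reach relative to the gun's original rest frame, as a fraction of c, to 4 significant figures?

Compose boost 2: (0.226 + 0.541)/(1 + 0.226×0.541) = 0.7670/1.12227 = 0.683439
Compose boost 3: (0.557 + 0.683439)/(1 + 0.557×0.683439) = 1.24044/1.38068 = 0.8984

u ≈ 0.8984c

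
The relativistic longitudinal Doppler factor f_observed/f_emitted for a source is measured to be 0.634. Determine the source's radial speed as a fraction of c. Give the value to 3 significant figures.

f_obs/f_src = √((1−β)/(1+β)) = 0.634  ⇒  (1−β)/(1+β) = 0.40196
β = |1 − D²|/(1 + D²) = |1 − 0.40196|/(1 + 0.40196) = 0.427

β ≈ 0.427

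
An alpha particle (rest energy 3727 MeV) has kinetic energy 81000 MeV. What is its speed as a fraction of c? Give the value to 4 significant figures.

β ≈ 0.9990

γ = 1 + K/(m₀c²) = 1 + 81000/3727 = 22.7333
β = √(1 − 1/γ²) = 0.9990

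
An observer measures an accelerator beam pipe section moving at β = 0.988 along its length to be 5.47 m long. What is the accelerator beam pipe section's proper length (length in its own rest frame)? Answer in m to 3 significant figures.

L₀ ≈ 35.4 m

γ = 1/√(1 − 0.988²) = 6.4744
L₀ = γL = 6.4744 × 5.47 = 35.4 m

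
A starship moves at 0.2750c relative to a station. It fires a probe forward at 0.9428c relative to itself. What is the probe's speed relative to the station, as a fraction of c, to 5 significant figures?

u ≈ 0.96707c

Relativistic velocity addition: u = (u' + v)/(1 + u'v/c²)
= (0.9428 + 0.2750)/(1 + 0.9428×0.2750) = 1.2178/1.259270 = 0.96707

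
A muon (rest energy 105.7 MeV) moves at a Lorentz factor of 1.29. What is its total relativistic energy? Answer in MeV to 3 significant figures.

γ = 1.29 (given)
E = γm₀c² = 1.29 × 105.7 MeV = 136 MeV

E ≈ 136 MeV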